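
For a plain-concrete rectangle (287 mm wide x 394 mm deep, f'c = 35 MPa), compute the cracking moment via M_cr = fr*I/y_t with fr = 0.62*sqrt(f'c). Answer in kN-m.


fr = 0.62 * sqrt(35) = 0.62 * 5.9161 = 3.668 MPa
I = 287 * 394^3 / 12 = 1462814700.67 mm^4
y_t = 197.0 mm
M_cr = fr * I / y_t = 3.668 * 1462814700.67 / 197.0 N-mm
= 27.2363 kN-m

27.2363 kN-m


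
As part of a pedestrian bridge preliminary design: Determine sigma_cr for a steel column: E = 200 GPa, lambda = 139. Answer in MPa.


sigma_cr = pi^2 * E / lambda^2
= 9.8696 * 200000.0 / 139^2
= 9.8696 * 200000.0 / 19321
= 102.1645 MPa

102.1645 MPa


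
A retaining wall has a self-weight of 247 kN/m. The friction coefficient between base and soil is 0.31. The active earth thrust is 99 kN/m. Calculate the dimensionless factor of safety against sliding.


Resisting force = mu * W = 0.31 * 247 = 76.57 kN/m
FOS = Resisting / Driving = 76.57 / 99
= 0.7734 (dimensionless)

0.7734 (dimensionless)


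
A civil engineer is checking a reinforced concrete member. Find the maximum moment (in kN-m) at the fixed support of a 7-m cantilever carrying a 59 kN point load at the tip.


For a cantilever with a point load at the free end:
M_max = P * L = 59 * 7 = 413 kN-m

413 kN-m


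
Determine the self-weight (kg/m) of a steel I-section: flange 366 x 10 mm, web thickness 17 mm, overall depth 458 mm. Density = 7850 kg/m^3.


A_flanges = 2 * 366 * 10 = 7320 mm^2
A_web = (458 - 2 * 10) * 17 = 7446 mm^2
A_total = 7320 + 7446 = 14766 mm^2 = 0.014766 m^2
Weight = rho * A = 7850 * 0.014766 = 115.9131 kg/m

115.9131 kg/m


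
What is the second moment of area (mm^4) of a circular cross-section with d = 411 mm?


r = d / 2 = 411 / 2 = 205.5 mm
I = pi * r^4 / 4 = pi * 205.5^4 / 4
= 1400674384.04 mm^4

1400674384.04 mm^4


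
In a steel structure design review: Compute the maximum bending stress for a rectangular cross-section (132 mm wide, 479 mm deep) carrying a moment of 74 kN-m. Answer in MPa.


I = b * h^3 / 12 = 132 * 479^3 / 12 = 1208924629.0 mm^4
y = h / 2 = 479 / 2 = 239.5 mm
M = 74 kN-m = 74000000.0 N-mm
sigma = M * y / I = 74000000.0 * 239.5 / 1208924629.0
= 14.66 MPa

14.66 MPa


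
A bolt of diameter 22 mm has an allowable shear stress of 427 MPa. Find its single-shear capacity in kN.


A = pi * d^2 / 4 = pi * 22^2 / 4 = 380.1327 mm^2
V = f_v * A / 1000 = 427 * 380.1327 / 1000
= 162.3167 kN

162.3167 kN


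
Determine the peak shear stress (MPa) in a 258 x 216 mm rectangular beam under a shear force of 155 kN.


A = b * h = 258 * 216 = 55728 mm^2
V = 155 kN = 155000.0 N
tau_max = 1.5 * V / A = 1.5 * 155000.0 / 55728
= 4.172 MPa

4.172 MPa


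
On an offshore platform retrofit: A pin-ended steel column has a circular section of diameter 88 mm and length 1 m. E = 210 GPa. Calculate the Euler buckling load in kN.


I = pi * d^4 / 64 = 2943747.71 mm^4
L = 1000.0 mm
P_cr = pi^2 * E * I / L^2
= 9.8696 * 210000.0 * 2943747.71 / 1000.0^2
= 6101261.33 N = 6101.2613 kN

6101.2613 kN


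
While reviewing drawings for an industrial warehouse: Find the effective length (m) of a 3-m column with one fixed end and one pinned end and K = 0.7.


L_eff = K * L
= 0.7 * 3
= 2.1 m

2.1 m


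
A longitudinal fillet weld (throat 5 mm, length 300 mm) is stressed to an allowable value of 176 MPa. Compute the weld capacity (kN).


Strength = throat * length * allowable stress
= 5 * 300 * 176 N
= 264000 N
= 264.0 kN

264.0 kN


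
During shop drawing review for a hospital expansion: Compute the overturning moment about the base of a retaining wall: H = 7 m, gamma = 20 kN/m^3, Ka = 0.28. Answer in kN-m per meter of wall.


Pa = 0.5 * Ka * gamma * H^2
= 0.5 * 0.28 * 20 * 7^2
= 137.2 kN/m
Arm = H / 3 = 7 / 3 = 2.3333 m
Mo = Pa * arm = Pa * H / 3 = 137.2 * 7 / 3 = 320.1333 kN-m/m

320.1333 kN-m/m


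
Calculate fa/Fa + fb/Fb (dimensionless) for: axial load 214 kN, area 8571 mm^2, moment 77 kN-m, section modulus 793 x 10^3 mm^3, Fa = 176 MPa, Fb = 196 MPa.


f_a = P / A = 214000.0 / 8571 = 24.9679 MPa
f_b = M / S = 77000000.0 / 793000.0 = 97.0996 MPa
Ratio = f_a / Fa + f_b / Fb
= 24.9679 / 176 + 97.0996 / 196
= 0.6373 (dimensionless)

0.6373 (dimensionless)


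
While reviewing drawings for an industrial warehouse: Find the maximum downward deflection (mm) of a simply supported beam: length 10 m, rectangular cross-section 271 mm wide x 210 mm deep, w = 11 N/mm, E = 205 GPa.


I = 271 * 210^3 / 12 = 209144250.0 mm^4
L = 10000.0 mm, w = 11 N/mm, E = 205000.0 MPa
delta = 5 * w * L^4 / (384 * E * I)
= 5 * 11 * 10000.0^4 / (384 * 205000.0 * 209144250.0)
= 33.4066 mm

33.4066 mm


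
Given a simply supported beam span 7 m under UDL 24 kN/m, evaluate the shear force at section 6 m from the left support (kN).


R_A = w * L / 2 = 24 * 7 / 2 = 84.0 kN
V(x) = R_A - w * x = 84.0 - 24 * 6
= -60.0 kN

-60.0 kN


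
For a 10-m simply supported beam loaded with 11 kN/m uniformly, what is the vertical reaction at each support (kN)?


Total load = w * L = 11 * 10 = 110 kN
By symmetry, each reaction R = total / 2 = 110 / 2 = 55.0 kN

55.0 kN


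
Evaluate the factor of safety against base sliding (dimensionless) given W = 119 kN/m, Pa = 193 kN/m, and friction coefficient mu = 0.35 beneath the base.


Resisting force = mu * W = 0.35 * 119 = 41.65 kN/m
FOS = Resisting / Driving = 41.65 / 193
= 0.2158 (dimensionless)

0.2158 (dimensionless)


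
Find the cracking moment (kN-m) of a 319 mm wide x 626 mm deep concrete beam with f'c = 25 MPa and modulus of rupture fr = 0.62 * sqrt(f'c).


fr = 0.62 * sqrt(25) = 0.62 * 5.0 = 3.1 MPa
I = 319 * 626^3 / 12 = 6521273828.67 mm^4
y_t = 313.0 mm
M_cr = fr * I / y_t = 3.1 * 6521273828.67 / 313.0 N-mm
= 64.5877 kN-m

64.5877 kN-m


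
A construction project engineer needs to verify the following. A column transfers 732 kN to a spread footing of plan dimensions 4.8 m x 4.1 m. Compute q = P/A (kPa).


A = 4.8 * 4.1 = 19.68 m^2
q = P / A = 732 / 19.68
= 37.1951 kPa

37.1951 kPa


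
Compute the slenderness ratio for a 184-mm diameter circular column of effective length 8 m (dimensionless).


Radius of gyration r = d / 4 = 184 / 4 = 46.0 mm
L_eff = 8000.0 mm
Slenderness ratio = L / r = 8000.0 / 46.0 = 173.91 (dimensionless)

173.91 (dimensionless)


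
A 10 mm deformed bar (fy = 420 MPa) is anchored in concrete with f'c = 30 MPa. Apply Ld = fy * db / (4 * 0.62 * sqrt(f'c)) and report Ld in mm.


Ld = (fy * db) / (4 * 0.62 * sqrt(f'c))
= (420 * 10) / (4 * 0.62 * sqrt(30))
= 4200 / 13.5835
= 309.2 mm

309.2 mm


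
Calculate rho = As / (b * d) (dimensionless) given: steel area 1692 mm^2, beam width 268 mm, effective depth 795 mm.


rho = As / (b * d)
= 1692 / (268 * 795)
= 1692 / 213060
= 0.007941 (dimensionless)

0.007941 (dimensionless)


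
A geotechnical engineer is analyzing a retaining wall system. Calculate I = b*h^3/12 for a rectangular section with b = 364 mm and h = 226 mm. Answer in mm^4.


I = b * h^3 / 12
= 364 * 226^3 / 12
= 364 * 11543176 / 12
= 350143005.33 mm^4

350143005.33 mm^4


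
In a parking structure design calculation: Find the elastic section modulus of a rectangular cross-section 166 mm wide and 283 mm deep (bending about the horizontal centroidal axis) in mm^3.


S = b * h^2 / 6
= 166 * 283^2 / 6
= 166 * 80089 / 6
= 2215795.67 mm^3

2215795.67 mm^3


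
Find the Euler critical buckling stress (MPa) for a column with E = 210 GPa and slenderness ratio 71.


sigma_cr = pi^2 * E / lambda^2
= 9.8696 * 210000.0 / 71^2
= 9.8696 * 210000.0 / 5041
= 411.1519 MPa

411.1519 MPa


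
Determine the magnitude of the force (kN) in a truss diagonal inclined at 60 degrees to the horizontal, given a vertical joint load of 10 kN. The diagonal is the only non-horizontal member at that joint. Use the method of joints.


At the joint, only the diagonal has a vertical component, so vertical equilibrium gives:
F * sin(60) = 10
F = 10 / sin(60)
= 10 / 0.866025
= 11.55 kN

11.55 kN


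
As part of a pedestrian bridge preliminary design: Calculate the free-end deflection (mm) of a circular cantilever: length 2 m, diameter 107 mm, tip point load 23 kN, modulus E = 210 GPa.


I = pi * d^4 / 64 = pi * 107^4 / 64 = 6434354.87 mm^4
L = 2000.0 mm, P = 23000.0 N, E = 210000.0 MPa
delta = P * L^3 / (3 * E * I)
= 23000.0 * 2000.0^3 / (3 * 210000.0 * 6434354.87)
= 45.3913 mm

45.3913 mm


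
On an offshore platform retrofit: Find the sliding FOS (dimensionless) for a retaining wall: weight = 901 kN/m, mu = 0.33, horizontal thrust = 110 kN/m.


Resisting force = mu * W = 0.33 * 901 = 297.33 kN/m
FOS = Resisting / Driving = 297.33 / 110
= 2.703 (dimensionless)

2.703 (dimensionless)


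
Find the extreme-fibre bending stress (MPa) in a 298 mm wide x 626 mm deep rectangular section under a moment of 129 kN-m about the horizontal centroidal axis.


I = b * h^3 / 12 = 298 * 626^3 / 12 = 6091973670.67 mm^4
y = h / 2 = 626 / 2 = 313.0 mm
M = 129 kN-m = 129000000.0 N-mm
sigma = M * y / I = 129000000.0 * 313.0 / 6091973670.67
= 6.63 MPa

6.63 MPa


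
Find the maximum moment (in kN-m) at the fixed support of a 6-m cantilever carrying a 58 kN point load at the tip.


For a cantilever with a point load at the free end:
M_max = P * L = 58 * 6 = 348 kN-m

348 kN-m


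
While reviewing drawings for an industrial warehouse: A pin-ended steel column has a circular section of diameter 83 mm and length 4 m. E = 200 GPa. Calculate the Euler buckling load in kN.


I = pi * d^4 / 64 = 2329604.88 mm^4
L = 4000.0 mm
P_cr = pi^2 * E * I / L^2
= 9.8696 * 200000.0 * 2329604.88 / 4000.0^2
= 287403.48 N = 287.4035 kN

287.4035 kN


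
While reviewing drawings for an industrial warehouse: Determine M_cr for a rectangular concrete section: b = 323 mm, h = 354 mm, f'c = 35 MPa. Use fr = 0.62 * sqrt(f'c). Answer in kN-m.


fr = 0.62 * sqrt(35) = 0.62 * 5.9161 = 3.668 MPa
I = 323 * 354^3 / 12 = 1194073506.0 mm^4
y_t = 177.0 mm
M_cr = fr * I / y_t = 3.668 * 1194073506.0 / 177.0 N-mm
= 24.7448 kN-m

24.7448 kN-m


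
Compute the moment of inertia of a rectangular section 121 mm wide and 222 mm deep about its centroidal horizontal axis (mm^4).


I = b * h^3 / 12
= 121 * 222^3 / 12
= 121 * 10941048 / 12
= 110322234.0 mm^4

110322234.0 mm^4


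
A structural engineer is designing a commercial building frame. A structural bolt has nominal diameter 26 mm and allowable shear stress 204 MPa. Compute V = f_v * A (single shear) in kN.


A = pi * d^2 / 4 = pi * 26^2 / 4 = 530.9292 mm^2
V = f_v * A / 1000 = 204 * 530.9292 / 1000
= 108.3095 kN

108.3095 kN


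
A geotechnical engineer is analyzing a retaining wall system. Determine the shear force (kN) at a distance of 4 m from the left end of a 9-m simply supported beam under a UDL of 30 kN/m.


R_A = w * L / 2 = 30 * 9 / 2 = 135.0 kN
V(x) = R_A - w * x = 135.0 - 30 * 4
= 15.0 kN

15.0 kN


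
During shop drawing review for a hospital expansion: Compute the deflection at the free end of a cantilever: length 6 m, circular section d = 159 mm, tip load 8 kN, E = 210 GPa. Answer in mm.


I = pi * d^4 / 64 = pi * 159^4 / 64 = 31373169.51 mm^4
L = 6000.0 mm, P = 8000.0 N, E = 210000.0 MPa
delta = P * L^3 / (3 * E * I)
= 8000.0 * 6000.0^3 / (3 * 210000.0 * 31373169.51)
= 87.4268 mm

87.4268 mm


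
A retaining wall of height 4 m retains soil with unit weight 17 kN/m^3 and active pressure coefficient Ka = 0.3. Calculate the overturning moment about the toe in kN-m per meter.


Pa = 0.5 * Ka * gamma * H^2
= 0.5 * 0.3 * 17 * 4^2
= 40.8 kN/m
Arm = H / 3 = 4 / 3 = 1.3333 m
Mo = Pa * arm = Pa * H / 3 = 40.8 * 4 / 3 = 54.4 kN-m/m

54.4 kN-m/m


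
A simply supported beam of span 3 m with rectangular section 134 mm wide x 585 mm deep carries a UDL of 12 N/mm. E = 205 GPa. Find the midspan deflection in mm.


I = 134 * 585^3 / 12 = 2235584812.5 mm^4
L = 3000.0 mm, w = 12 N/mm, E = 205000.0 MPa
delta = 5 * w * L^4 / (384 * E * I)
= 5 * 12 * 3000.0^4 / (384 * 205000.0 * 2235584812.5)
= 0.0276 mm

0.0276 mm


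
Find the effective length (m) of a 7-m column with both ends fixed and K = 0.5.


L_eff = K * L
= 0.5 * 7
= 3.5 m

3.5 m


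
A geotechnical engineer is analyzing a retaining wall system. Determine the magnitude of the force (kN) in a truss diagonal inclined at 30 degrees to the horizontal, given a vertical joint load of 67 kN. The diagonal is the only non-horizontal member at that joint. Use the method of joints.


At the joint, only the diagonal has a vertical component, so vertical equilibrium gives:
F * sin(30) = 67
F = 67 / sin(30)
= 67 / 0.5
= 134.0 kN

134.0 kN


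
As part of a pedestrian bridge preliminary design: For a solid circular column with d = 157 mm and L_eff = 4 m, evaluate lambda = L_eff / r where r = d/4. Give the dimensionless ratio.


Radius of gyration r = d / 4 = 157 / 4 = 39.25 mm
L_eff = 4000.0 mm
Slenderness ratio = L / r = 4000.0 / 39.25 = 101.91 (dimensionless)

101.91 (dimensionless)


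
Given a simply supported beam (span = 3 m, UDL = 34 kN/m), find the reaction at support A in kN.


Total load = w * L = 34 * 3 = 102 kN
By symmetry, each reaction R = total / 2 = 102 / 2 = 51.0 kN

51.0 kN


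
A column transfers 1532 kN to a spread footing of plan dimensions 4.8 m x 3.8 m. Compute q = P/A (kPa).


A = 4.8 * 3.8 = 18.24 m^2
q = P / A = 1532 / 18.24
= 83.9912 kPa

83.9912 kPa


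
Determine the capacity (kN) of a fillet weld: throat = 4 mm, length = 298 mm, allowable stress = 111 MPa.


Strength = throat * length * allowable stress
= 4 * 298 * 111 N
= 132312 N
= 132.31 kN

132.31 kN


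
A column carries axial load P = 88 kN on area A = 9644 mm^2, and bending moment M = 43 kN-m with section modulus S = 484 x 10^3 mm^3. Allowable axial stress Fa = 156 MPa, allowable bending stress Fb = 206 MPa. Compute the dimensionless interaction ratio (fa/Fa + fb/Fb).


f_a = P / A = 88000.0 / 9644 = 9.1248 MPa
f_b = M / S = 43000000.0 / 484000.0 = 88.843 MPa
Ratio = f_a / Fa + f_b / Fb
= 9.1248 / 156 + 88.843 / 206
= 0.4898 (dimensionless)

0.4898 (dimensionless)


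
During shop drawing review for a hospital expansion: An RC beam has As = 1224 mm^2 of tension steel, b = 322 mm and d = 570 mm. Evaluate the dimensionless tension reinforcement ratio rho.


rho = As / (b * d)
= 1224 / (322 * 570)
= 1224 / 183540
= 0.006669 (dimensionless)

0.006669 (dimensionless)


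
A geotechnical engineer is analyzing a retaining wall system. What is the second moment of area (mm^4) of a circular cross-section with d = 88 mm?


r = d / 2 = 88 / 2 = 44.0 mm
I = pi * r^4 / 4 = pi * 44.0^4 / 4
= 2943747.71 mm^4

2943747.71 mm^4


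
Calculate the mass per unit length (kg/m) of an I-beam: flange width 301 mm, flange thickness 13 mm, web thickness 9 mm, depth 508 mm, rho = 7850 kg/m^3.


A_flanges = 2 * 301 * 13 = 7826 mm^2
A_web = (508 - 2 * 13) * 9 = 4338 mm^2
A_total = 7826 + 4338 = 12164 mm^2 = 0.012164 m^2
Weight = rho * A = 7850 * 0.012164 = 95.4874 kg/m

95.4874 kg/m


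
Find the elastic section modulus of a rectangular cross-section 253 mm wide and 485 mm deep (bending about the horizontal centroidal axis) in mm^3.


S = b * h^2 / 6
= 253 * 485^2 / 6
= 253 * 235225 / 6
= 9918654.17 mm^3

9918654.17 mm^3


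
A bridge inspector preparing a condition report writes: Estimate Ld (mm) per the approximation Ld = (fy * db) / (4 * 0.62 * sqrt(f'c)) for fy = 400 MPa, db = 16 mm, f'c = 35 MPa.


Ld = (fy * db) / (4 * 0.62 * sqrt(f'c))
= (400 * 16) / (4 * 0.62 * sqrt(35))
= 6400 / 14.6719
= 436.21 mm

436.21 mm


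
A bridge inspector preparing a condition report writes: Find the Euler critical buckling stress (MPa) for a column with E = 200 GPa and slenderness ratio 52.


sigma_cr = pi^2 * E / lambda^2
= 9.8696 * 200000.0 / 52^2
= 9.8696 * 200000.0 / 2704
= 730.0003 MPa

730.0003 MPa


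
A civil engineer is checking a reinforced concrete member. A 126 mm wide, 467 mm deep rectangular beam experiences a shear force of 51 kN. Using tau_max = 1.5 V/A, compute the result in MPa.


A = b * h = 126 * 467 = 58842 mm^2
V = 51 kN = 51000.0 N
tau_max = 1.5 * V / A = 1.5 * 51000.0 / 58842
= 1.3001 MPa

1.3001 MPa


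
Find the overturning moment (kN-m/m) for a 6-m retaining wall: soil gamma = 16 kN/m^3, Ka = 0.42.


Pa = 0.5 * Ka * gamma * H^2
= 0.5 * 0.42 * 16 * 6^2
= 120.96 kN/m
Arm = H / 3 = 6 / 3 = 2.0 m
Mo = Pa * arm = Pa * H / 3 = 120.96 * 6 / 3 = 241.92 kN-m/m

241.92 kN-m/m


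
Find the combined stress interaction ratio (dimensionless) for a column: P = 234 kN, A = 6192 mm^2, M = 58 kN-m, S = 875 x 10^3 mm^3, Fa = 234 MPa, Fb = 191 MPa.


f_a = P / A = 234000.0 / 6192 = 37.7907 MPa
f_b = M / S = 58000000.0 / 875000.0 = 66.2857 MPa
Ratio = f_a / Fa + f_b / Fb
= 37.7907 / 234 + 66.2857 / 191
= 0.5085 (dimensionless)

0.5085 (dimensionless)


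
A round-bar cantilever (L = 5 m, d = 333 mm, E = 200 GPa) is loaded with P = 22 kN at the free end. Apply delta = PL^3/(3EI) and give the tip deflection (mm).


I = pi * d^4 / 64 = pi * 333^4 / 64 = 603596666.66 mm^4
L = 5000.0 mm, P = 22000.0 N, E = 200000.0 MPa
delta = P * L^3 / (3 * E * I)
= 22000.0 * 5000.0^3 / (3 * 200000.0 * 603596666.66)
= 7.5934 mm

7.5934 mm


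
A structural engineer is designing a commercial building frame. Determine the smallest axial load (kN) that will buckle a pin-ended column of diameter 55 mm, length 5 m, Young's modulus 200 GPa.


I = pi * d^4 / 64 = 449180.25 mm^4
L = 5000.0 mm
P_cr = pi^2 * E * I / L^2
= 9.8696 * 200000.0 * 449180.25 / 5000.0^2
= 35465.85 N = 35.4659 kN

35.4659 kN


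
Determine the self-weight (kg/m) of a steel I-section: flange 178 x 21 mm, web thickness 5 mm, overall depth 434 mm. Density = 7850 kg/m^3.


A_flanges = 2 * 178 * 21 = 7476 mm^2
A_web = (434 - 2 * 21) * 5 = 1960 mm^2
A_total = 7476 + 1960 = 9436 mm^2 = 0.009436 m^2
Weight = rho * A = 7850 * 0.009436 = 74.0726 kg/m

74.0726 kg/m


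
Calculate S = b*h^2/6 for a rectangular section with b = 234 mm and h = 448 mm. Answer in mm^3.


S = b * h^2 / 6
= 234 * 448^2 / 6
= 234 * 200704 / 6
= 7827456.0 mm^3

7827456.0 mm^3


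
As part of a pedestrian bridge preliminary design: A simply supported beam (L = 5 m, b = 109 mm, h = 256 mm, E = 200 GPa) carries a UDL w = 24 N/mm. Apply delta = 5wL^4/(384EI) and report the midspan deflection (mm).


I = 109 * 256^3 / 12 = 152393045.33 mm^4
L = 5000.0 mm, w = 24 N/mm, E = 200000.0 MPa
delta = 5 * w * L^4 / (384 * E * I)
= 5 * 24 * 5000.0^4 / (384 * 200000.0 * 152393045.33)
= 6.4082 mm

6.4082 mm


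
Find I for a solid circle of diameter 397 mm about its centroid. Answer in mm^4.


r = d / 2 = 397 / 2 = 198.5 mm
I = pi * r^4 / 4 = pi * 198.5^4 / 4
= 1219359948.0 mm^4

1219359948.0 mm^4


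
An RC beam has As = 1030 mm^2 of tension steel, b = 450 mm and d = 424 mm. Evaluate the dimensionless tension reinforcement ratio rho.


rho = As / (b * d)
= 1030 / (450 * 424)
= 1030 / 190800
= 0.005398 (dimensionless)

0.005398 (dimensionless)


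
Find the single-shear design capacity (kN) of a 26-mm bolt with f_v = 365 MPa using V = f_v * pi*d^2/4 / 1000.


A = pi * d^2 / 4 = pi * 26^2 / 4 = 530.9292 mm^2
V = f_v * A / 1000 = 365 * 530.9292 / 1000
= 193.7891 kN

193.7891 kN


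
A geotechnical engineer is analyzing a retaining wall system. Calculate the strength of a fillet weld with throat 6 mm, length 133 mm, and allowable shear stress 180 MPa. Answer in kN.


Strength = throat * length * allowable stress
= 6 * 133 * 180 N
= 143640 N
= 143.64 kN

143.64 kN


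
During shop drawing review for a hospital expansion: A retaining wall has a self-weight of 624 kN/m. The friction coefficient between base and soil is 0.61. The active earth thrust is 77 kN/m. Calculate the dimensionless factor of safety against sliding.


Resisting force = mu * W = 0.61 * 624 = 380.64 kN/m
FOS = Resisting / Driving = 380.64 / 77
= 4.9434 (dimensionless)

4.9434 (dimensionless)


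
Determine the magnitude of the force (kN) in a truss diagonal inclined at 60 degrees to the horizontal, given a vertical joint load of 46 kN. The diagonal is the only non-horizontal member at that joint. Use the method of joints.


At the joint, only the diagonal has a vertical component, so vertical equilibrium gives:
F * sin(60) = 46
F = 46 / sin(60)
= 46 / 0.866025
= 53.12 kN

53.12 kN


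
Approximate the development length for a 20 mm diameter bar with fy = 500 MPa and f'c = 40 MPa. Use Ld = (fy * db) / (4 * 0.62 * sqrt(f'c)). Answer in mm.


Ld = (fy * db) / (4 * 0.62 * sqrt(f'c))
= (500 * 20) / (4 * 0.62 * sqrt(40))
= 10000 / 15.6849
= 637.56 mm

637.56 mm


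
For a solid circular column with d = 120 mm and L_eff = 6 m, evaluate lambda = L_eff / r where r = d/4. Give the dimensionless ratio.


Radius of gyration r = d / 4 = 120 / 4 = 30.0 mm
L_eff = 6000.0 mm
Slenderness ratio = L / r = 6000.0 / 30.0 = 200.0 (dimensionless)

200.0 (dimensionless)


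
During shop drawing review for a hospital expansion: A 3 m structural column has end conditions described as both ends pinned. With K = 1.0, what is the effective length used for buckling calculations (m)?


L_eff = K * L
= 1.0 * 3
= 3.0 m

3.0 m


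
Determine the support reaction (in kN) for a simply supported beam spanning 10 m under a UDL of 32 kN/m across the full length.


Total load = w * L = 32 * 10 = 320 kN
By symmetry, each reaction R = total / 2 = 320 / 2 = 160.0 kN

160.0 kN


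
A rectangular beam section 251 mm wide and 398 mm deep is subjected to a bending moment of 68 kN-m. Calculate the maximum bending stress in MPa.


I = b * h^3 / 12 = 251 * 398^3 / 12 = 1318686899.33 mm^4
y = h / 2 = 398 / 2 = 199.0 mm
M = 68 kN-m = 68000000.0 N-mm
sigma = M * y / I = 68000000.0 * 199.0 / 1318686899.33
= 10.26 MPa

10.26 MPa


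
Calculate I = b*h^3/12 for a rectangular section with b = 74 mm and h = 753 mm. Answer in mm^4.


I = b * h^3 / 12
= 74 * 753^3 / 12
= 74 * 426957777 / 12
= 2632906291.5 mm^4

2632906291.5 mm^4


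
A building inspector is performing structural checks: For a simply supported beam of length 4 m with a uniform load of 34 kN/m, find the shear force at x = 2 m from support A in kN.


R_A = w * L / 2 = 34 * 4 / 2 = 68.0 kN
V(x) = R_A - w * x = 68.0 - 34 * 2
= 0.0 kN

0.0 kN


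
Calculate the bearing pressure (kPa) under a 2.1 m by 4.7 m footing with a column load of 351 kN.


A = 2.1 * 4.7 = 9.87 m^2
q = P / A = 351 / 9.87
= 35.5623 kPa

35.5623 kPa


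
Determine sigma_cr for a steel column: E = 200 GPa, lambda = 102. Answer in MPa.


sigma_cr = pi^2 * E / lambda^2
= 9.8696 * 200000.0 / 102^2
= 9.8696 * 200000.0 / 10404
= 189.7271 MPa

189.7271 MPa


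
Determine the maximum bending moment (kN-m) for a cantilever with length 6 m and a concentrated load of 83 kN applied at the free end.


For a cantilever with a point load at the free end:
M_max = P * L = 83 * 6 = 498 kN-m

498 kN-m


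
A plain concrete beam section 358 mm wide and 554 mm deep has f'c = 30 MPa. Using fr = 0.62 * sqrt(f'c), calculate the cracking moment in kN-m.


fr = 0.62 * sqrt(30) = 0.62 * 5.4772 = 3.3959 MPa
I = 358 * 554^3 / 12 = 5072605342.67 mm^4
y_t = 277.0 mm
M_cr = fr * I / y_t = 3.3959 * 5072605342.67 / 277.0 N-mm
= 62.1876 kN-m

62.1876 kN-m


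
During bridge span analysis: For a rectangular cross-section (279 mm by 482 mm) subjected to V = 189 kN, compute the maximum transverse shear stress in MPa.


A = b * h = 279 * 482 = 134478 mm^2
V = 189 kN = 189000.0 N
tau_max = 1.5 * V / A = 1.5 * 189000.0 / 134478
= 2.1082 MPa

2.1082 MPa


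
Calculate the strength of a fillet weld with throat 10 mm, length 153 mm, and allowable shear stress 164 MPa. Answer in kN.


Strength = throat * length * allowable stress
= 10 * 153 * 164 N
= 250920 N
= 250.92 kN

250.92 kN


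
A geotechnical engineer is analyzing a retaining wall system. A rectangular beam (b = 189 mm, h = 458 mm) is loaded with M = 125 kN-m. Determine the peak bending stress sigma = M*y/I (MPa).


I = b * h^3 / 12 = 189 * 458^3 / 12 = 1513132614.0 mm^4
y = h / 2 = 458 / 2 = 229.0 mm
M = 125 kN-m = 125000000.0 N-mm
sigma = M * y / I = 125000000.0 * 229.0 / 1513132614.0
= 18.92 MPa

18.92 MPa


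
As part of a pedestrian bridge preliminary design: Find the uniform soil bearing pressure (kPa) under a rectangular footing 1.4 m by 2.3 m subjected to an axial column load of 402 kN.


A = 1.4 * 2.3 = 3.22 m^2
q = P / A = 402 / 3.22
= 124.8447 kPa

124.8447 kPa


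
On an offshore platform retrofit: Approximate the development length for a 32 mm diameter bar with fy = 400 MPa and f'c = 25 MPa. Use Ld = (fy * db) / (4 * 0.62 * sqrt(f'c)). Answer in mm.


Ld = (fy * db) / (4 * 0.62 * sqrt(f'c))
= (400 * 32) / (4 * 0.62 * sqrt(25))
= 12800 / 12.4
= 1032.26 mm

1032.26 mm


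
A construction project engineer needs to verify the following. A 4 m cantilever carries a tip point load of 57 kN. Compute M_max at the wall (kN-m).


For a cantilever with a point load at the free end:
M_max = P * L = 57 * 4 = 228 kN-m

228 kN-m


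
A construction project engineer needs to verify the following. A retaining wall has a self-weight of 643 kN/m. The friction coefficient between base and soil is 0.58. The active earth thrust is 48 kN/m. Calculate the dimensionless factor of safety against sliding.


Resisting force = mu * W = 0.58 * 643 = 372.94 kN/m
FOS = Resisting / Driving = 372.94 / 48
= 7.7696 (dimensionless)

7.7696 (dimensionless)


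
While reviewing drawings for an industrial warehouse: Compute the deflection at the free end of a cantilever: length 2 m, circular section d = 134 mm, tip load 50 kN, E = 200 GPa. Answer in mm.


I = pi * d^4 / 64 = pi * 134^4 / 64 = 15826653.42 mm^4
L = 2000.0 mm, P = 50000.0 N, E = 200000.0 MPa
delta = P * L^3 / (3 * E * I)
= 50000.0 * 2000.0^3 / (3 * 200000.0 * 15826653.42)
= 42.123 mm

42.123 mm


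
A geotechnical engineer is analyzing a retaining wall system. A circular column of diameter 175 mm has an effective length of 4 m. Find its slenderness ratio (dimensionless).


Radius of gyration r = d / 4 = 175 / 4 = 43.75 mm
L_eff = 4000.0 mm
Slenderness ratio = L / r = 4000.0 / 43.75 = 91.43 (dimensionless)

91.43 (dimensionless)


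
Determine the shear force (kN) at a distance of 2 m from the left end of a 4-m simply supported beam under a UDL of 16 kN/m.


R_A = w * L / 2 = 16 * 4 / 2 = 32.0 kN
V(x) = R_A - w * x = 32.0 - 16 * 2
= 0.0 kN

0.0 kN


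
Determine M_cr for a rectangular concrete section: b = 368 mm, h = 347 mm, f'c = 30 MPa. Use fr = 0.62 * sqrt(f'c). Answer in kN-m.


fr = 0.62 * sqrt(30) = 0.62 * 5.4772 = 3.3959 MPa
I = 368 * 347^3 / 12 = 1281312305.33 mm^4
y_t = 173.5 mm
M_cr = fr * I / y_t = 3.3959 * 1281312305.33 / 173.5 N-mm
= 25.0789 kN-m

25.0789 kN-m


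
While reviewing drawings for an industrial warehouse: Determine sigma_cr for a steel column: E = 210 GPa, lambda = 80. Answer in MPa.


sigma_cr = pi^2 * E / lambda^2
= 9.8696 * 210000.0 / 80^2
= 9.8696 * 210000.0 / 6400
= 323.8464 MPa

323.8464 MPa


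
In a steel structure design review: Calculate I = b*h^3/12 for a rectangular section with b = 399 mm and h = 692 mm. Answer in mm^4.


I = b * h^3 / 12
= 399 * 692^3 / 12
= 399 * 331373888 / 12
= 11018181776.0 mm^4

11018181776.0 mm^4


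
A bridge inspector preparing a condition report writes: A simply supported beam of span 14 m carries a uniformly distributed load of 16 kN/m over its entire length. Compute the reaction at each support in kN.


Total load = w * L = 16 * 14 = 224 kN
By symmetry, each reaction R = total / 2 = 224 / 2 = 112.0 kN

112.0 kN


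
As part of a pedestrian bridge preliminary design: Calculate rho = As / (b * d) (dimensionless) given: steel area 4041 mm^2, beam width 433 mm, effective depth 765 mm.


rho = As / (b * d)
= 4041 / (433 * 765)
= 4041 / 331245
= 0.012199 (dimensionless)

0.012199 (dimensionless)


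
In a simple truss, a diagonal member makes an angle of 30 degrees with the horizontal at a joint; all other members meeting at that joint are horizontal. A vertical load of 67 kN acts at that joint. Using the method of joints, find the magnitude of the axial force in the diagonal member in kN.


At the joint, only the diagonal has a vertical component, so vertical equilibrium gives:
F * sin(30) = 67
F = 67 / sin(30)
= 67 / 0.5
= 134.0 kN

134.0 kN


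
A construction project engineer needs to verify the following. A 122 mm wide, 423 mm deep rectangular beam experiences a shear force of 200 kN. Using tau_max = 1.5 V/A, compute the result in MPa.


A = b * h = 122 * 423 = 51606 mm^2
V = 200 kN = 200000.0 N
tau_max = 1.5 * V / A = 1.5 * 200000.0 / 51606
= 5.8133 MPa

5.8133 MPa


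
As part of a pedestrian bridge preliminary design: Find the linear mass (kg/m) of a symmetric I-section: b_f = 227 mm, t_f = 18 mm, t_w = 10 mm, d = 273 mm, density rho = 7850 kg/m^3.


A_flanges = 2 * 227 * 18 = 8172 mm^2
A_web = (273 - 2 * 18) * 10 = 2370 mm^2
A_total = 8172 + 2370 = 10542 mm^2 = 0.010542 m^2
Weight = rho * A = 7850 * 0.010542 = 82.7547 kg/m

82.7547 kg/m


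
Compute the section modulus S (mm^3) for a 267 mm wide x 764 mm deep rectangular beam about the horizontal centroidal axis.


S = b * h^2 / 6
= 267 * 764^2 / 6
= 267 * 583696 / 6
= 25974472.0 mm^3

25974472.0 mm^3


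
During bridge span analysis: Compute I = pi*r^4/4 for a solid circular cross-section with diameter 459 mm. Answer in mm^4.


r = d / 2 = 459 / 2 = 229.5 mm
I = pi * r^4 / 4 = pi * 229.5^4 / 4
= 2178816426.6 mm^4

2178816426.6 mm^4


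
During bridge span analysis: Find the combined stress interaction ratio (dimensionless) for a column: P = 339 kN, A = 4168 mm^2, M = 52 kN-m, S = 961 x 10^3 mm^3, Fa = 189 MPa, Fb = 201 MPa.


f_a = P / A = 339000.0 / 4168 = 81.334 MPa
f_b = M / S = 52000000.0 / 961000.0 = 54.1103 MPa
Ratio = f_a / Fa + f_b / Fb
= 81.334 / 189 + 54.1103 / 201
= 0.6995 (dimensionless)

0.6995 (dimensionless)


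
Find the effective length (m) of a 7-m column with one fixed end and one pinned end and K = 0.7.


L_eff = K * L
= 0.7 * 7
= 4.9 m

4.9 m


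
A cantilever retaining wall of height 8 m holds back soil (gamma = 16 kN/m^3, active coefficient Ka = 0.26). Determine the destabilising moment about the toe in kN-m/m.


Pa = 0.5 * Ka * gamma * H^2
= 0.5 * 0.26 * 16 * 8^2
= 133.12 kN/m
Arm = H / 3 = 8 / 3 = 2.6667 m
Mo = Pa * arm = Pa * H / 3 = 133.12 * 8 / 3 = 354.9867 kN-m/m

354.9867 kN-m/m


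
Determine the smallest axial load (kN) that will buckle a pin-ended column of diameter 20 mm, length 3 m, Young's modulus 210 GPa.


I = pi * d^4 / 64 = 7853.98 mm^4
L = 3000.0 mm
P_cr = pi^2 * E * I / L^2
= 9.8696 * 210000.0 * 7853.98 / 3000.0^2
= 1808.7 N = 1.8087 kN

1.8087 kN


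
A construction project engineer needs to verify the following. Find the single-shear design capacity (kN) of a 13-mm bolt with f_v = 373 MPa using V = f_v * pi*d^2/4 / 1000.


A = pi * d^2 / 4 = pi * 13^2 / 4 = 132.7323 mm^2
V = f_v * A / 1000 = 373 * 132.7323 / 1000
= 49.5091 kN

49.5091 kN


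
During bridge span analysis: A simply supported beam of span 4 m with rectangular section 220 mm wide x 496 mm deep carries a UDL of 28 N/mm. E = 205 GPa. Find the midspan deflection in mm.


I = 220 * 496^3 / 12 = 2237105493.33 mm^4
L = 4000.0 mm, w = 28 N/mm, E = 205000.0 MPa
delta = 5 * w * L^4 / (384 * E * I)
= 5 * 28 * 4000.0^4 / (384 * 205000.0 * 2237105493.33)
= 0.2035 mm

0.2035 mm


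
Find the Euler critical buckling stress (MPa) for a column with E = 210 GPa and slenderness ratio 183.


sigma_cr = pi^2 * E / lambda^2
= 9.8696 * 210000.0 / 183^2
= 9.8696 * 210000.0 / 33489
= 61.8895 MPa

61.8895 MPa


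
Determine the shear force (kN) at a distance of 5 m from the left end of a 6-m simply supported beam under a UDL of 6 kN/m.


R_A = w * L / 2 = 6 * 6 / 2 = 18.0 kN
V(x) = R_A - w * x = 18.0 - 6 * 5
= -12.0 kN

-12.0 kN


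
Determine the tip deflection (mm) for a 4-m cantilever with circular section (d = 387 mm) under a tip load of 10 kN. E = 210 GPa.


I = pi * d^4 / 64 = pi * 387^4 / 64 = 1101067030.83 mm^4
L = 4000.0 mm, P = 10000.0 N, E = 210000.0 MPa
delta = P * L^3 / (3 * E * I)
= 10000.0 * 4000.0^3 / (3 * 210000.0 * 1101067030.83)
= 0.9226 mm

0.9226 mm


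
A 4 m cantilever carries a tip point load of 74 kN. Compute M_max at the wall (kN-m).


For a cantilever with a point load at the free end:
M_max = P * L = 74 * 4 = 296 kN-m

296 kN-m


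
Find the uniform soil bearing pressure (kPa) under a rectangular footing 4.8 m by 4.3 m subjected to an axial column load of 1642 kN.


A = 4.8 * 4.3 = 20.64 m^2
q = P / A = 1642 / 20.64
= 79.5543 kPa

79.5543 kPa


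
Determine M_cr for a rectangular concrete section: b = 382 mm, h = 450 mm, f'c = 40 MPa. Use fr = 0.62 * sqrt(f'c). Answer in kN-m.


fr = 0.62 * sqrt(40) = 0.62 * 6.3246 = 3.9212 MPa
I = 382 * 450^3 / 12 = 2900812500.0 mm^4
y_t = 225.0 mm
M_cr = fr * I / y_t = 3.9212 * 2900812500.0 / 225.0 N-mm
= 50.5544 kN-m

50.5544 kN-m


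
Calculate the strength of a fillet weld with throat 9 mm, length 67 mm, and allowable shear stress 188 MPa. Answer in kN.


Strength = throat * length * allowable stress
= 9 * 67 * 188 N
= 113364 N
= 113.36 kN

113.36 kN


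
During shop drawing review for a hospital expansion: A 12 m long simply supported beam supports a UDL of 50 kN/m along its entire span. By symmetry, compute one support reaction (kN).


Total load = w * L = 50 * 12 = 600 kN
By symmetry, each reaction R = total / 2 = 600 / 2 = 300.0 kN

300.0 kN


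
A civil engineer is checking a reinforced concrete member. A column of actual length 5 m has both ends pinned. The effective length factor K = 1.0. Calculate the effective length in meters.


L_eff = K * L
= 1.0 * 5
= 5.0 m

5.0 m


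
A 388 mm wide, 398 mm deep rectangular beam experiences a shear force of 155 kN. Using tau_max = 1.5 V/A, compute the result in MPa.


A = b * h = 388 * 398 = 154424 mm^2
V = 155 kN = 155000.0 N
tau_max = 1.5 * V / A = 1.5 * 155000.0 / 154424
= 1.5056 MPa

1.5056 MPa


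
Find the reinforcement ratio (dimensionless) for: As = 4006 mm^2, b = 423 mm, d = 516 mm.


rho = As / (b * d)
= 4006 / (423 * 516)
= 4006 / 218268
= 0.018354 (dimensionless)

0.018354 (dimensionless)


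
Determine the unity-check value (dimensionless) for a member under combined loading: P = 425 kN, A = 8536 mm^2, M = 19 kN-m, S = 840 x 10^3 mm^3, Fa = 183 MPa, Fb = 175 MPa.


f_a = P / A = 425000.0 / 8536 = 49.7891 MPa
f_b = M / S = 19000000.0 / 840000.0 = 22.619 MPa
Ratio = f_a / Fa + f_b / Fb
= 49.7891 / 183 + 22.619 / 175
= 0.4013 (dimensionless)

0.4013 (dimensionless)


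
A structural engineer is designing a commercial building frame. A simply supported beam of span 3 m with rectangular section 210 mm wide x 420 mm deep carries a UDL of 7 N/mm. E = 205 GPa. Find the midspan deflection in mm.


I = 210 * 420^3 / 12 = 1296540000.0 mm^4
L = 3000.0 mm, w = 7 N/mm, E = 205000.0 MPa
delta = 5 * w * L^4 / (384 * E * I)
= 5 * 7 * 3000.0^4 / (384 * 205000.0 * 1296540000.0)
= 0.0278 mm

0.0278 mm


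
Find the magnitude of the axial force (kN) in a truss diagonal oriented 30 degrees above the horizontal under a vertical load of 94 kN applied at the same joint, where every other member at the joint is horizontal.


At the joint, only the diagonal has a vertical component, so vertical equilibrium gives:
F * sin(30) = 94
F = 94 / sin(30)
= 94 / 0.5
= 188.0 kN

188.0 kN


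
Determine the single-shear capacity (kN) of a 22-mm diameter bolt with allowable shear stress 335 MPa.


A = pi * d^2 / 4 = pi * 22^2 / 4 = 380.1327 mm^2
V = f_v * A / 1000 = 335 * 380.1327 / 1000
= 127.3445 kN

127.3445 kN


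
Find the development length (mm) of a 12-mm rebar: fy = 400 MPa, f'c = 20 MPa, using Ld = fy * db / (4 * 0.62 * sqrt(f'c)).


Ld = (fy * db) / (4 * 0.62 * sqrt(f'c))
= (400 * 12) / (4 * 0.62 * sqrt(20))
= 4800 / 11.0909
= 432.79 mm

432.79 mm


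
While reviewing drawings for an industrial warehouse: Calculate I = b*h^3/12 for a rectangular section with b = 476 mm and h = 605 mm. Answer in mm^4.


I = b * h^3 / 12
= 476 * 605^3 / 12
= 476 * 221445125 / 12
= 8783989958.33 mm^4

8783989958.33 mm^4


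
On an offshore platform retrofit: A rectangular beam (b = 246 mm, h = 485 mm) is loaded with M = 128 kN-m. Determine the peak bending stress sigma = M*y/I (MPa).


I = b * h^3 / 12 = 246 * 485^3 / 12 = 2338724562.5 mm^4
y = h / 2 = 485 / 2 = 242.5 mm
M = 128 kN-m = 128000000.0 N-mm
sigma = M * y / I = 128000000.0 * 242.5 / 2338724562.5
= 13.27 MPa

13.27 MPa


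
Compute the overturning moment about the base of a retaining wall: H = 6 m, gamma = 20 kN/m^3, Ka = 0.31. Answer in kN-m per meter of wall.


Pa = 0.5 * Ka * gamma * H^2
= 0.5 * 0.31 * 20 * 6^2
= 111.6 kN/m
Arm = H / 3 = 6 / 3 = 2.0 m
Mo = Pa * arm = Pa * H / 3 = 111.6 * 6 / 3 = 223.2 kN-m/m

223.2 kN-m/m


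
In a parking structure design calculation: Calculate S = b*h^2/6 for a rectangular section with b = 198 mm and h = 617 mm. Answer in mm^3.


S = b * h^2 / 6
= 198 * 617^2 / 6
= 198 * 380689 / 6
= 12562737.0 mm^3

12562737.0 mm^3


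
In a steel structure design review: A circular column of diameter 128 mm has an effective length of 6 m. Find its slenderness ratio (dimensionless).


Radius of gyration r = d / 4 = 128 / 4 = 32.0 mm
L_eff = 6000.0 mm
Slenderness ratio = L / r = 6000.0 / 32.0 = 187.5 (dimensionless)

187.5 (dimensionless)


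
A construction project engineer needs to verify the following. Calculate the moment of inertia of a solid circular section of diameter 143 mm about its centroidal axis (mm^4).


r = d / 2 = 143 / 2 = 71.5 mm
I = pi * r^4 / 4 = pi * 71.5^4 / 4
= 20526459.59 mm^4

20526459.59 mm^4


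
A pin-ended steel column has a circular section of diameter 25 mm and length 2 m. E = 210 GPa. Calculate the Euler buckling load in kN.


I = pi * d^4 / 64 = 19174.76 mm^4
L = 2000.0 mm
P_cr = pi^2 * E * I / L^2
= 9.8696 * 210000.0 * 19174.76 / 2000.0^2
= 9935.48 N = 9.9355 kN

9.9355 kN


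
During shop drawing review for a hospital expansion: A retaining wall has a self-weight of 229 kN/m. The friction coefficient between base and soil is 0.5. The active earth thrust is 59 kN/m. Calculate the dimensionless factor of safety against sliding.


Resisting force = mu * W = 0.5 * 229 = 114.5 kN/m
FOS = Resisting / Driving = 114.5 / 59
= 1.9407 (dimensionless)

1.9407 (dimensionless)


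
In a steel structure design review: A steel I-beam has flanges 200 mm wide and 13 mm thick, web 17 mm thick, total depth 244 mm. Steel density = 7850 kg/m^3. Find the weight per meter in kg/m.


A_flanges = 2 * 200 * 13 = 5200 mm^2
A_web = (244 - 2 * 13) * 17 = 3706 mm^2
A_total = 5200 + 3706 = 8906 mm^2 = 0.008906 m^2
Weight = rho * A = 7850 * 0.008906 = 69.9121 kg/m

69.9121 kg/m


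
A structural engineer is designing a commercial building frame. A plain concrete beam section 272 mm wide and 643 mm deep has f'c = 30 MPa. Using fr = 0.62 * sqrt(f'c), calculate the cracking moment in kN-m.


fr = 0.62 * sqrt(30) = 0.62 * 5.4772 = 3.3959 MPa
I = 272 * 643^3 / 12 = 6025881358.67 mm^4
y_t = 321.5 mm
M_cr = fr * I / y_t = 3.3959 * 6025881358.67 / 321.5 N-mm
= 63.649 kN-m

63.649 kN-m


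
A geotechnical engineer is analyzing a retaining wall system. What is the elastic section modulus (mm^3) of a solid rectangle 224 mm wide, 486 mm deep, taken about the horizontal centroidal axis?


S = b * h^2 / 6
= 224 * 486^2 / 6
= 224 * 236196 / 6
= 8817984.0 mm^3

8817984.0 mm^3


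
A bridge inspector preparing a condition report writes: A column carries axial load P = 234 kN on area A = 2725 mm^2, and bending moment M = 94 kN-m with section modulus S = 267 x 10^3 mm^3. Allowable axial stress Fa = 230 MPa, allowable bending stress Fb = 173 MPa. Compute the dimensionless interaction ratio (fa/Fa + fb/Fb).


f_a = P / A = 234000.0 / 2725 = 85.8716 MPa
f_b = M / S = 94000000.0 / 267000.0 = 352.0599 MPa
Ratio = f_a / Fa + f_b / Fb
= 85.8716 / 230 + 352.0599 / 173
= 2.4084 (dimensionless)

2.4084 (dimensionless)
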